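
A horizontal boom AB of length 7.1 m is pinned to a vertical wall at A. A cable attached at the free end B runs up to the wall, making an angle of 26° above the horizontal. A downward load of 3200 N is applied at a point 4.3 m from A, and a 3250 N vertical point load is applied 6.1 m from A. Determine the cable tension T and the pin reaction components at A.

T = 10790 N, A_x = 9699 N, A_y = 1720 N

ΣM about A: T·sin26°·7.1 − 3200·4.3 − 3250·6.1 = 0 → T = 33585/(7.1·0.438371) = 10790.6 ≈ 10790 N.
ΣF_x = 0: A_x − T·cos26° = 0 → A_x = 10790.6 × 0.898794 = 9699 N.
ΣF_y = 0: A_y + T·sin26° − 3200 − 3250 = 0 → A_y = 6450 − 10790.6 × 0.438371 = 1720 N.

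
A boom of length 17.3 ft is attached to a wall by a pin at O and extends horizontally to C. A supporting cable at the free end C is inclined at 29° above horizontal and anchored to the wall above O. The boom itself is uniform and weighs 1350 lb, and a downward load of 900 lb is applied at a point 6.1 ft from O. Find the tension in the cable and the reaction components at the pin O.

T = 2047 lb, O_x = 1790 lb, O_y = 1258 lb

ΣM about O: T·sin29°·17.3 − 1350·8.65 − 900·6.1 = 0 → T = 17167.5/(17.3·0.48481) = 2046.87 ≈ 2047 lb.
ΣF_x = 0: O_x − T·cos29° = 0 → O_x = 2046.87 × 0.87462 = 1790 lb.
ΣF_y = 0: O_y + T·sin29° − 1350 − 900 = 0 → O_y = 2250 − 2046.87 × 0.48481 = 1258 lb.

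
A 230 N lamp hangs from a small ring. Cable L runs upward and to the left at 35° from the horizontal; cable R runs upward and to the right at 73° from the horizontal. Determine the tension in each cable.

T_L = 70.71 N, T_R = 198.1 N

ΣF_x = 0: −T_L·cos35° + T_R·cos73° = 0 → T_R = 2.80175·T_L.
ΣF_y = 0: T_L·sin35° + T_R·sin73° = 230.
Substitute: T_L·(0.573576 + 2.80175·0.956305) = 230 → T_L = 70.7061 ≈ 70.71 N.
Then T_R = 2.80175 × 70.7061 = 198.1 N.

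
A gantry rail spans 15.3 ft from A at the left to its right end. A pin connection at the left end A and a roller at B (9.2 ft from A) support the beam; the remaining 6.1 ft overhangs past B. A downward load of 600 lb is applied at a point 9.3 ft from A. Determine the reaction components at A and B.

Taking moments about A: B_y·9.2 − 600·9.3 = 0 → B_y = 5580/9.2 = 606.522 ≈ 606.5 lb.
ΣF_y = 0: A_y + 606.522 − 600 = 0 → A_y = -6.522 lb.
ΣF_x = 0: no horizontal applied forces, so A_x = 0.

A_x = 0, A_y = -6.522 lb, B_y = 606.5 lb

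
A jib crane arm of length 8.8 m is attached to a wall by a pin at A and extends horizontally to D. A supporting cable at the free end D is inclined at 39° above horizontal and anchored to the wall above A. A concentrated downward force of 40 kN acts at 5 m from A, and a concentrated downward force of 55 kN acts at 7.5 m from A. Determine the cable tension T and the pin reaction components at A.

T = 110.6 kN, A_x = 85.95 kN, A_y = 25.40 kN

ΣM about A: T·sin39°·8.8 − 40·5 − 55·7.5 = 0 → T = 612.5/(8.8·0.62932) = 110.599 ≈ 110.6 kN.
ΣF_x = 0: A_x − T·cos39° = 0 → A_x = 110.599 × 0.777146 = 85.95 kN.
ΣF_y = 0: A_y + T·sin39° − 40 − 55 = 0 → A_y = 95 − 110.599 × 0.62932 = 25.40 kN.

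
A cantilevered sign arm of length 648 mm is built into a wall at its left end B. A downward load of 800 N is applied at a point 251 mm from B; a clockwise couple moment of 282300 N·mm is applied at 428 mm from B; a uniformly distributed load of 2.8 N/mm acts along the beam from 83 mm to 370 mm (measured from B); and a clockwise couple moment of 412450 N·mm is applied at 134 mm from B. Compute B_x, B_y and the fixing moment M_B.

B_x = 0, B_y = 1604 N, M_B = 1078000 N·mm

Resultant of the distributed load: 2.8 × 287 = 803.6 N at 226.5 mm from B.
ΣF_x = 0: B_x = 0.
ΣF_y = 0: B_y − 800 − 2.8·287 = 0 → B_y = 1604 N.
ΣM about B: M_B − 800·251 − 282300 − (2.8·287)·226.5 − 412450 = 0 → M_B = 1078000 N·mm.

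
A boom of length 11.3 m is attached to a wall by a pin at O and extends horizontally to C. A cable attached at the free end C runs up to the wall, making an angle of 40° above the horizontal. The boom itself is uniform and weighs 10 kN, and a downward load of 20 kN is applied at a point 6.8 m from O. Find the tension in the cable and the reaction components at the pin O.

ΣM about O: T·sin40°·11.3 − 10·5.65 − 20·6.8 = 0 → T = 192.5/(11.3·0.642788) = 26.5024 ≈ 26.50 kN.
ΣF_x = 0: O_x − T·cos40° = 0 → O_x = 26.5024 × 0.766044 = 20.30 kN.
ΣF_y = 0: O_y + T·sin40° − 10 − 20 = 0 → O_y = 30 − 26.5024 × 0.642788 = 12.96 kN.

T = 26.50 kN, O_x = 20.30 kN, O_y = 12.96 kN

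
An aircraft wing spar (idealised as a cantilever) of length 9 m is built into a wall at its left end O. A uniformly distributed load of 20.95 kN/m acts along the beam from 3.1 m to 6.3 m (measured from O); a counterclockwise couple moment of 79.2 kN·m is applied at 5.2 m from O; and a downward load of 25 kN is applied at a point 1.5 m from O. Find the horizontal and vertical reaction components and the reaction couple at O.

Resultant of the distributed load: 20.95 × 3.2 = 67.04 kN at 4.7 m from O.
ΣF_x = 0: O_x = 0.
ΣF_y = 0: O_y − 20.95·3.2 − 25 = 0 → O_y = 92.04 kN.
ΣM about O: M_O − (20.95·3.2)·4.7 + 79.2 − 25·1.5 = 0 → M_O = 273.4 kN·m.

O_x = 0, O_y = 92.04 kN, M_O = 273.4 kN·m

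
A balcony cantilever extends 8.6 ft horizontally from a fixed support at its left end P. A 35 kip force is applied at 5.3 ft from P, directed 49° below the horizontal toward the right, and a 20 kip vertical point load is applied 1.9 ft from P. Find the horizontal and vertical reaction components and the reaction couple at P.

ΣF_x = 0: P_x + 35·cos49° = 0 → P_x = -22.96 kip.
ΣF_y = 0: P_y − 35·sin49° − 20 = 0 → P_y = 46.41 kip.
ΣM about P: M_P − 35·sin49°·5.3 − 20·1.9 = 0 → M_P = 178.0 kip·ft.

P_x = -22.96 kip, P_y = 46.41 kip, M_P = 178.0 kip·ft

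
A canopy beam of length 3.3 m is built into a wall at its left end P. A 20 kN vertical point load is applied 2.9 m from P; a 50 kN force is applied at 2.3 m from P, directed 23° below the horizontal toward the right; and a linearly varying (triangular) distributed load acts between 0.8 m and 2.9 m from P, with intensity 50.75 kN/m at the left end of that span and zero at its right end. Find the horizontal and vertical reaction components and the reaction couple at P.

P_x = -46.03 kN, P_y = 92.82 kN, M_P = 182.9 kN·m

Resultant of the triangular load: ½ × 50.75 × 2.1 = 53.2875 kN, acting at 1.5 m from P (one-third of the span from the peak).
ΣF_x = 0: P_x + 50·cos23° = 0 → P_x = -46.03 kN.
ΣF_y = 0: P_y − 20 − 50·sin23° − ½·50.75·2.1 = 0 → P_y = 92.82 kN.
ΣM about P: M_P − 20·2.9 − 50·sin23°·2.3 − (½·50.75·2.1)·1.5 = 0 → M_P = 182.9 kN·m.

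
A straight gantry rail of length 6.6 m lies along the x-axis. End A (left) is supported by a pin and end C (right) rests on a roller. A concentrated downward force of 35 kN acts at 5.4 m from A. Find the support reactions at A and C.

Taking moments about A: C_y·6.6 − 35·5.4 = 0 → C_y = 189/6.6 = 28.6364 ≈ 28.64 kN.
ΣF_y = 0: A_y + 28.6364 − 35 = 0 → A_y = 6.364 kN.
ΣF_x = 0: no horizontal applied forces, so A_x = 0.

A_x = 0, A_y = 6.364 kN, C_y = 28.64 kN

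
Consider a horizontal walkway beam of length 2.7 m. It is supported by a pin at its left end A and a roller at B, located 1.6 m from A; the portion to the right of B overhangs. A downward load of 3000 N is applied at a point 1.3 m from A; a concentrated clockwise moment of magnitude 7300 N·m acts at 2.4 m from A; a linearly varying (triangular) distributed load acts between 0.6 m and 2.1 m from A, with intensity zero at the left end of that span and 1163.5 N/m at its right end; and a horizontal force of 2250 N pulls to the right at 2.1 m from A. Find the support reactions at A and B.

Resultant of the triangular load: ½ × 1163.5 × 1.5 = 872.625 N, acting at 1.6 m from A (one-third of the span from the peak).
ΣM about A: B_y·1.6 − 3000·1.3 − 7300 − (½·1163.5·1.5)·1.6 = 0 → B_y = 12596.2/1.6 = 7872.62 ≈ 7873 N.
ΣF_y = 0: A_y + 7872.62 − 3000 − ½·1163.5·1.5 = 0 → A_y = -4000 N.
ΣF_x = 0: A_x + 2250 = 0 → A_x = -2250 N.

A_x = -2250 N, A_y = -4000 N, B_y = 7873 N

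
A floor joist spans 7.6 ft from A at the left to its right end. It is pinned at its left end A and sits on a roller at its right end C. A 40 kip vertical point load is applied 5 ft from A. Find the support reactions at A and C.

Moments about A: C_y·7.6 − 40·5 = 0 → C_y = 200/7.6 = 26.3158 ≈ 26.32 kip.
ΣF_y = 0: A_y + 26.3158 − 40 = 0 → A_y = 13.68 kip.
ΣF_x = 0: no horizontal applied forces, so A_x = 0.

A_x = 0, A_y = 13.68 kip, C_y = 26.32 kip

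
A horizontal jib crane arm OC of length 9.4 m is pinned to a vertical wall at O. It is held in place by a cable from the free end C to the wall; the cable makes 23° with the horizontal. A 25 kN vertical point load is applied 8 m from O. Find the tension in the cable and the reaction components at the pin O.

T = 54.45 kN, O_x = 50.12 kN, O_y = 3.723 kN

ΣM about O: T·sin23°·9.4 − 25·8 = 0 → T = 200/(9.4·0.390731) = 54.4533 ≈ 54.45 kN.
ΣF_x = 0: O_x − T·cos23° = 0 → O_x = 54.4533 × 0.920505 = 50.12 kN.
ΣF_y = 0: O_y + T·sin23° − 25 = 0 → O_y = 25 − 54.4533 × 0.390731 = 3.723 kN.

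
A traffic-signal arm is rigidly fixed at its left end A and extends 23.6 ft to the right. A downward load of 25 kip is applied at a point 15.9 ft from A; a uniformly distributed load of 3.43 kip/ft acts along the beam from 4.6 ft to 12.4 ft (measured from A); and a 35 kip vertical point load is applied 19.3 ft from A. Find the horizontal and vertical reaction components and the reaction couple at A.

Resultant of the distributed load: 3.43 × 7.8 = 26.754 kip at 8.5 ft from A.
ΣF_x = 0: A_x = 0.
ΣF_y = 0: A_y − 25 − 3.43·7.8 − 35 = 0 → A_y = 86.75 kip.
ΣM about A: M_A − 25·15.9 − (3.43·7.8)·8.5 − 35·19.3 = 0 → M_A = 1300 kip·ft.

A_x = 0, A_y = 86.75 kip, M_A = 1300 kip·ft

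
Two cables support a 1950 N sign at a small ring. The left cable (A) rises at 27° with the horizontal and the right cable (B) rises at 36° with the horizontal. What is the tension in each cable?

ΣF_x = 0: −T_A·cos27° + T_B·cos36° = 0 → T_B = 1.10134·T_A.
ΣF_y = 0: T_A·sin27° + T_B·sin36° = 1950.
Substitute: T_A·(0.45399 + 1.10134·0.587785) = 1950 → T_A = 1770.57 ≈ 1771 N.
Then T_B = 1.10134 × 1770.57 = 1950 N.

T_A = 1771 N, T_B = 1950 N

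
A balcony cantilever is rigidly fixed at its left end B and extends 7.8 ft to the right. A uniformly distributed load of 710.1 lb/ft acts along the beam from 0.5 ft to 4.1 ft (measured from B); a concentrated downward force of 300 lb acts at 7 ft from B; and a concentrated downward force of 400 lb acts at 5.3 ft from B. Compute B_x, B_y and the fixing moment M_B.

Resultant of the distributed load: 710.1 × 3.6 = 2556.36 lb at 2.3 ft from B.
ΣF_x = 0: B_x = 0.
ΣF_y = 0: B_y − 710.1·3.6 − 300 − 400 = 0 → B_y = 3256 lb.
ΣM about B: M_B − (710.1·3.6)·2.3 − 300·7 − 400·5.3 = 0 → M_B = 10100 lb·ft.

B_x = 0, B_y = 3256 lb, M_B = 10100 lb·ft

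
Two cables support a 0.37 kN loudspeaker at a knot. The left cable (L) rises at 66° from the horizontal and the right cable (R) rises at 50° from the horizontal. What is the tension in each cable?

T_L = 0.2646 kN, T_R = 0.1674 kN

ΣF_x = 0: −T_L·cos66° + T_R·cos50° = 0 → T_R = 0.63277·T_L.
ΣF_y = 0: T_L·sin66° + T_R·sin50° = 0.37.
Substitute: T_L·(0.913545 + 0.63277·0.766044) = 0.37 → T_L = 0.264612 ≈ 0.2646 kN.
Then T_R = 0.63277 × 0.264612 = 0.1674 kN.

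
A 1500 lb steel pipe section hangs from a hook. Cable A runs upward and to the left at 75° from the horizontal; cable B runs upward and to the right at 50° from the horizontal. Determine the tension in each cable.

ΣF_x = 0: −T_A·cos75° + T_B·cos50° = 0 → T_B = 0.402651·T_A.
ΣF_y = 0: T_A·sin75° + T_B·sin50° = 1500.
Substitute: T_A·(0.965926 + 0.402651·0.766044) = 1500 → T_A = 1177.05 ≈ 1177 lb.
Then T_B = 0.402651 × 1177.05 = 473.9 lb.

T_A = 1177 lb, T_B = 473.9 lb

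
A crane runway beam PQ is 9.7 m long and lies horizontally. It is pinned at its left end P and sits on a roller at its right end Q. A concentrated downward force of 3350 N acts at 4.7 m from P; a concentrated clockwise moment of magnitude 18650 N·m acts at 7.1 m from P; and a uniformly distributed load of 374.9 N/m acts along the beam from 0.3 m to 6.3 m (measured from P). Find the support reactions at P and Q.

Resultant of the distributed load: 374.9 × 6 = 2249.4 N at 3.3 m from P.
Taking moments about P: Q_y·9.7 − 3350·4.7 − 18650 − (374.9·6)·3.3 = 0 → Q_y = 41818.02/9.7 = 4311.14 ≈ 4311 N.
ΣF_y = 0: P_y + 4311.14 − 3350 − 374.9·6 = 0 → P_y = 1288 N.
ΣF_x = 0: no horizontal applied forces, so P_x = 0.

P_x = 0, P_y = 1288 N, Q_y = 4311 N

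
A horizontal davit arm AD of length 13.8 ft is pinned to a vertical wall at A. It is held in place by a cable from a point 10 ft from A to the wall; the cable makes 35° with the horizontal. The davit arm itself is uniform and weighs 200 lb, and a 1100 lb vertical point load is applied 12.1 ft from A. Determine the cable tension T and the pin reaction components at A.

T = 2561 lb, A_x = 2098 lb, A_y = -169.0 lb

ΣM about A: T·sin35°·10 − 200·6.9 − 1100·12.1 = 0 → T = 14690/(10·0.573576) = 2561.13 ≈ 2561 lb.
ΣF_x = 0: A_x − T·cos35° = 0 → A_x = 2561.13 × 0.819152 = 2098 lb.
ΣF_y = 0: A_y + T·sin35° − 200 − 1100 = 0 → A_y = 1300 − 2561.13 × 0.573576 = -169.0 lb.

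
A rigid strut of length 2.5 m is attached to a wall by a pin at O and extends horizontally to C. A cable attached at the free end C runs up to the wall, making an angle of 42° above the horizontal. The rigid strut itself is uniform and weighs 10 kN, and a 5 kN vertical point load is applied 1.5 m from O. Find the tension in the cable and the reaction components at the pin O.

T = 11.96 kN, O_x = 8.885 kN, O_y = 7.000 kN

ΣM about O: T·sin42°·2.5 − 10·1.25 − 5·1.5 = 0 → T = 20/(2.5·0.669131) = 11.9558 ≈ 11.96 kN.
ΣF_x = 0: O_x − T·cos42° = 0 → O_x = 11.9558 × 0.743145 = 8.885 kN.
ΣF_y = 0: O_y + T·sin42° − 10 − 5 = 0 → O_y = 15 − 11.9558 × 0.669131 = 7.000 kN.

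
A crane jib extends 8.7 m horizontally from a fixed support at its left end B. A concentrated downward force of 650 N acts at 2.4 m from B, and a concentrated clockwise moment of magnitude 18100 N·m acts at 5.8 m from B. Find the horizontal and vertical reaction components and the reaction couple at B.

B_x = 0, B_y = 650.0 N, M_B = 19660 N·m

ΣF_x = 0: B_x = 0.
ΣF_y = 0: B_y − 650 = 0 → B_y = 650.0 N.
ΣM about B: M_B − 650·2.4 − 18100 = 0 → M_B = 19660 N·m.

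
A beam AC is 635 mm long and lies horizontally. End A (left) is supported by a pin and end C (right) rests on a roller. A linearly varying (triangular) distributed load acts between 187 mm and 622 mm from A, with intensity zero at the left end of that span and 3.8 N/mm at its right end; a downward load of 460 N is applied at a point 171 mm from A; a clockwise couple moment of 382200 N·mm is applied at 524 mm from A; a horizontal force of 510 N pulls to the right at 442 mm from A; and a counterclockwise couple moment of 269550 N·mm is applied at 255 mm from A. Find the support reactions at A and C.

A_x = -510.0 N, A_y = 364.4 N, C_y = 922.1 N

Resultant of the triangular load: ½ × 3.8 × 435 = 826.5 N, acting at 477 mm from A (one-third of the span from the peak).
Taking moments about A: C_y·635 − (½·3.8·435)·477 − 460·171 − 382200 + 269550 = 0 → C_y = 585550.5/635 = 922.127 ≈ 922.1 N.
ΣF_y = 0: A_y + 922.127 − ½·3.8·435 − 460 = 0 → A_y = 364.4 N.
ΣF_x = 0: A_x + 510 = 0 → A_x = -510.0 N.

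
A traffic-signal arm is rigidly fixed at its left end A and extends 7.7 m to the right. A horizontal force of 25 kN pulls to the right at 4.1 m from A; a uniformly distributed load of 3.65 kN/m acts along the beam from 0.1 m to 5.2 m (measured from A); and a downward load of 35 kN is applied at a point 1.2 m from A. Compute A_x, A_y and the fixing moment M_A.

A_x = -25.00 kN, A_y = 53.62 kN, M_A = 91.33 kN·m

Resultant of the distributed load: 3.65 × 5.1 = 18.615 kN at 2.65 m from A.
ΣF_x = 0: A_x + 25 = 0 → A_x = -25.00 kN.
ΣF_y = 0: A_y − 3.65·5.1 − 35 = 0 → A_y = 53.62 kN.
ΣM about A: M_A − (3.65·5.1)·2.65 − 35·1.2 = 0 → M_A = 91.33 kN·m.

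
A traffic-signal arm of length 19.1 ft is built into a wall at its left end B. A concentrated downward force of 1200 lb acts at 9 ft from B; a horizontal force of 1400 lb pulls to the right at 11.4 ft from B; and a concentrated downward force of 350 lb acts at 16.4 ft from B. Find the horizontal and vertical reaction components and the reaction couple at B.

ΣF_x = 0: B_x + 1400 = 0 → B_x = -1400 lb.
ΣF_y = 0: B_y − 1200 − 350 = 0 → B_y = 1550 lb.
ΣM about B: M_B − 1200·9 − 350·16.4 = 0 → M_B = 16540 lb·ft.

B_x = -1400 lb, B_y = 1550 lb, M_B = 16540 lb·ft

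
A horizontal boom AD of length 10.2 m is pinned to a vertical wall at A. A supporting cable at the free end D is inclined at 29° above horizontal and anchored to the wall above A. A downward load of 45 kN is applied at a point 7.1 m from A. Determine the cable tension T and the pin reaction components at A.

ΣM about A: T·sin29°·10.2 − 45·7.1 = 0 → T = 319.5/(10.2·0.48481) = 64.6099 ≈ 64.61 kN.
ΣF_x = 0: A_x − T·cos29° = 0 → A_x = 64.6099 × 0.87462 = 56.51 kN.
ΣF_y = 0: A_y + T·sin29° − 45 = 0 → A_y = 45 − 64.6099 × 0.48481 = 13.68 kN.

T = 64.61 kN, A_x = 56.51 kN, A_y = 13.68 kN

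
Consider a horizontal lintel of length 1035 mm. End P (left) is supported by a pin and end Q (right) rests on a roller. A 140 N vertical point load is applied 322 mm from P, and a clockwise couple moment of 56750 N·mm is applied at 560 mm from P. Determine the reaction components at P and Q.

ΣM about P: Q_y·1035 − 140·322 − 56750 = 0 → Q_y = 101830/1035 = 98.3865 ≈ 98.39 N.
ΣF_y = 0: P_y + 98.3865 − 140 = 0 → P_y = 41.61 N.
ΣF_x = 0: no horizontal applied forces, so P_x = 0.

P_x = 0, P_y = 41.61 N, Q_y = 98.39 N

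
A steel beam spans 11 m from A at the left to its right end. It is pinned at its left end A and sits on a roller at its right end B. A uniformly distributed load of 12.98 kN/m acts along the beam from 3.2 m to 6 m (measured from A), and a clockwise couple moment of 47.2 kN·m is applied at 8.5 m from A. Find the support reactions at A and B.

Resultant of the distributed load: 12.98 × 2.8 = 36.344 kN at 4.6 m from A.
Taking moments about A: B_y·11 − (12.98·2.8)·4.6 − 47.2 = 0 → B_y = 214.3824/11 = 19.4893 ≈ 19.49 kN.
ΣF_y = 0: A_y + 19.4893 − 12.98·2.8 = 0 → A_y = 16.85 kN.
ΣF_x = 0: no horizontal applied forces, so A_x = 0.

A_x = 0, A_y = 16.85 kN, B_y = 19.49 kN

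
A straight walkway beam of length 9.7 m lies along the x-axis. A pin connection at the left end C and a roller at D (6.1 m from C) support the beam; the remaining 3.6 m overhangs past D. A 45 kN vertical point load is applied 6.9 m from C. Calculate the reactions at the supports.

C_x = 0, C_y = -5.902 kN, D_y = 50.90 kN

ΣM about C: D_y·6.1 − 45·6.9 = 0 → D_y = 310.5/6.1 = 50.9016 ≈ 50.90 kN.
ΣF_y = 0: C_y + 50.9016 − 45 = 0 → C_y = -5.902 kN.
ΣF_x = 0: no horizontal applied forces, so C_x = 0.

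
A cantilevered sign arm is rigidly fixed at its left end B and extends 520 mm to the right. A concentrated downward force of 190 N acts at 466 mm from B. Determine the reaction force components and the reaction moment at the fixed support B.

B_x = 0, B_y = 190.0 N, M_B = 88540 N·mm

ΣF_x = 0: B_x = 0.
ΣF_y = 0: B_y − 190 = 0 → B_y = 190.0 N.
ΣM about B: M_B − 190·466 = 0 → M_B = 88540 N·mm.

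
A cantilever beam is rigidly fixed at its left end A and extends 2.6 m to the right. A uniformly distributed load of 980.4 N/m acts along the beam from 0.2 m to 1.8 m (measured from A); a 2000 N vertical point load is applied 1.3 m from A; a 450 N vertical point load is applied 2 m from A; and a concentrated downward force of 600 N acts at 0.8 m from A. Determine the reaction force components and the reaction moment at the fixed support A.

Resultant of the distributed load: 980.4 × 1.6 = 1568.64 N at 1 m from A.
ΣF_x = 0: A_x = 0.
ΣF_y = 0: A_y − 980.4·1.6 − 2000 − 450 − 600 = 0 → A_y = 4619 N.
ΣM about A: M_A − (980.4·1.6)·1 − 2000·1.3 − 450·2 − 600·0.8 = 0 → M_A = 5549 N·m.

A_x = 0, A_y = 4619 N, M_A = 5549 N·m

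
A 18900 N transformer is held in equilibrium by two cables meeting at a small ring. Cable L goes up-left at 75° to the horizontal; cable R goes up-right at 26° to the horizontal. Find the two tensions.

T_L = 17310 N, T_R = 4983 N

ΣF_x = 0: −T_L·cos75° + T_R·cos26° = 0 → T_R = 0.287963·T_L.
ΣF_y = 0: T_L·sin75° + T_R·sin26° = 18900.
Substitute: T_L·(0.965926 + 0.287963·0.438371) = 18900 → T_L = 17305.1 ≈ 17310 N.
Then T_R = 0.287963 × 17305.1 = 4983 N.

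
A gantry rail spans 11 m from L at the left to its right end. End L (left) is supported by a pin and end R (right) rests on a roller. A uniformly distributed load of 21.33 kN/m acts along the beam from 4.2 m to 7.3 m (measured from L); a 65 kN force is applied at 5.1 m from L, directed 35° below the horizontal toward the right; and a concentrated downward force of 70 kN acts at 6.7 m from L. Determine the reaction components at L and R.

L_x = -53.24 kN, L_y = 78.92 kN, R_y = 94.49 kN

Resultant of the distributed load: 21.33 × 3.1 = 66.123 kN at 5.75 m from L.
Taking moments about L: R_y·11 − (21.33·3.1)·5.75 − 65·sin35°·5.1 − 70·6.7 = 0 → R_y = 1039.35/11 = 94.4864 ≈ 94.49 kN.
ΣF_y = 0: L_y + 94.4864 − 21.33·3.1 − 65·sin35° − 70 = 0 → L_y = 78.92 kN.
ΣF_x = 0: L_x + 65·cos35° = 0 → L_x = -53.24 kN.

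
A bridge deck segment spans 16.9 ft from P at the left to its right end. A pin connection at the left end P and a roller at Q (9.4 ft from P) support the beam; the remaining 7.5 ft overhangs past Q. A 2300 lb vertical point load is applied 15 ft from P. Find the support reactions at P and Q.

ΣM about P: Q_y·9.4 − 2300·15 = 0 → Q_y = 34500/9.4 = 3670.21 ≈ 3670 lb.
ΣF_y = 0: P_y + 3670.21 − 2300 = 0 → P_y = -1370 lb.
ΣF_x = 0: no horizontal applied forces, so P_x = 0.

P_x = 0, P_y = -1370 lb, Q_y = 3670 lb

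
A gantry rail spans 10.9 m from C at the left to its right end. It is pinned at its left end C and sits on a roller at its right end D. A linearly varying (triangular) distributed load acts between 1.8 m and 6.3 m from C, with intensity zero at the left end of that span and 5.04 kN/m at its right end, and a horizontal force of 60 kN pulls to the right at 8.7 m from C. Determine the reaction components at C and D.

C_x = -60.00 kN, C_y = 6.346 kN, D_y = 4.994 kN

Resultant of the triangular load: ½ × 5.04 × 4.5 = 11.34 kN, acting at 4.8 m from C (one-third of the span from the peak).
Taking moments about C: D_y·10.9 − (½·5.04·4.5)·4.8 = 0 → D_y = 54.432/10.9 = 4.99376 ≈ 4.994 kN.
ΣF_y = 0: C_y + 4.99376 − ½·5.04·4.5 = 0 → C_y = 6.346 kN.
ΣF_x = 0: C_x + 60 = 0 → C_x = -60.00 kN.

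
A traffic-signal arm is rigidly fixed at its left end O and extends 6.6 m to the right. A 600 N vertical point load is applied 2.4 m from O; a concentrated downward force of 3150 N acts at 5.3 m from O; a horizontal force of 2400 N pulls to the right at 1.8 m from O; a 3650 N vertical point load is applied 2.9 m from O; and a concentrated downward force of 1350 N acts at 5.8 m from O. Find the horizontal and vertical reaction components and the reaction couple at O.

ΣF_x = 0: O_x + 2400 = 0 → O_x = -2400 N.
ΣF_y = 0: O_y − 600 − 3150 − 3650 − 1350 = 0 → O_y = 8750 N.
ΣM about O: M_O − 600·2.4 − 3150·5.3 − 3650·2.9 − 1350·5.8 = 0 → M_O = 36550 N·m.

O_x = -2400 N, O_y = 8750 N, M_O = 36550 N·m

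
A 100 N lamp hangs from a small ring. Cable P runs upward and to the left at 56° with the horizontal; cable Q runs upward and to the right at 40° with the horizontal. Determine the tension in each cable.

ΣF_x = 0: −T_P·cos56° + T_Q·cos40° = 0 → T_Q = 0.729974·T_P.
ΣF_y = 0: T_P·sin56° + T_Q·sin40° = 100.
Substitute: T_P·(0.829038 + 0.729974·0.642788) = 100 → T_P = 77.0264 ≈ 77.03 N.
Then T_Q = 0.729974 × 77.0264 = 56.23 N.

T_P = 77.03 N, T_Q = 56.23 N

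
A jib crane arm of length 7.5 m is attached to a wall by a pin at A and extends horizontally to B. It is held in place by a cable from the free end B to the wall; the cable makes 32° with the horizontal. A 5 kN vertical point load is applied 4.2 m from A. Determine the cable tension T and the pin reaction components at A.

T = 5.284 kN, A_x = 4.481 kN, A_y = 2.200 kN

ΣM about A: T·sin32°·7.5 − 5·4.2 = 0 → T = 21/(7.5·0.529919) = 5.28383 ≈ 5.284 kN.
ΣF_x = 0: A_x − T·cos32° = 0 → A_x = 5.28383 × 0.848048 = 4.481 kN.
ΣF_y = 0: A_y + T·sin32° − 5 = 0 → A_y = 5 − 5.28383 × 0.529919 = 2.200 kN.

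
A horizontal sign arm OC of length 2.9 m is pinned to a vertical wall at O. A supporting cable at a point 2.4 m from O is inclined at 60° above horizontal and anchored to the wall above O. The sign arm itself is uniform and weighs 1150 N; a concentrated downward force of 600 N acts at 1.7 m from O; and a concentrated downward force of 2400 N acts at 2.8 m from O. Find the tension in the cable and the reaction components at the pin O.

T = 4526 N, O_x = 2263 N, O_y = 230.2 N

ΣM about O: T·sin60°·2.4 − 1150·1.45 − 600·1.7 − 2400·2.8 = 0 → T = 9407.5/(2.4·0.866025) = 4526.19 ≈ 4526 N.
ΣF_x = 0: O_x − T·cos60° = 0 → O_x = 4526.19 × 0.5 = 2263 N.
ΣF_y = 0: O_y + T·sin60° − 1150 − 600 − 2400 = 0 → O_y = 4150 − 4526.19 × 0.866025 = 230.2 N.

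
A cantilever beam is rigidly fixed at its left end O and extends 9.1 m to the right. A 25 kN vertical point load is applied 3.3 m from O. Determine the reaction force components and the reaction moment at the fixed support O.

ΣF_x = 0: O_x = 0.
ΣF_y = 0: O_y − 25 = 0 → O_y = 25.00 kN.
ΣM about O: M_O − 25·3.3 = 0 → M_O = 82.50 kN·m.

O_x = 0, O_y = 25.00 kN, M_O = 82.50 kN·m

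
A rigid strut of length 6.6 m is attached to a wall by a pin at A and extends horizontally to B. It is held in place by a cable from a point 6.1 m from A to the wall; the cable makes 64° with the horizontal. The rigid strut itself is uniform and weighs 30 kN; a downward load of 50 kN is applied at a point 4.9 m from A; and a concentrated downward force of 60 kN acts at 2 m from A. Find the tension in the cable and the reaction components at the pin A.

T = 84.63 kN, A_x = 37.10 kN, A_y = 63.93 kN

ΣM about A: T·sin64°·6.1 − 30·3.3 − 50·4.9 − 60·2 = 0 → T = 464/(6.1·0.898794) = 84.6307 ≈ 84.63 kN.
ΣF_x = 0: A_x − T·cos64° = 0 → A_x = 84.6307 × 0.438371 = 37.10 kN.
ΣF_y = 0: A_y + T·sin64° − 30 − 50 − 60 = 0 → A_y = 140 − 84.6307 × 0.898794 = 63.93 kN.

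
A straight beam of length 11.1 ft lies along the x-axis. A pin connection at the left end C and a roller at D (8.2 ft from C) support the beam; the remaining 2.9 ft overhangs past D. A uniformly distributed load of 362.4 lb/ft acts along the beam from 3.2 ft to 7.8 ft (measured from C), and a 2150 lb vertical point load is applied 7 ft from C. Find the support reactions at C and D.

Resultant of the distributed load: 362.4 × 4.6 = 1667.04 lb at 5.5 ft from C.
ΣM about C: D_y·8.2 − (362.4·4.6)·5.5 − 2150·7 = 0 → D_y = 24218.72/8.2 = 2953.5 ≈ 2954 lb.
ΣF_y = 0: C_y + 2953.5 − 362.4·4.6 − 2150 = 0 → C_y = 863.5 lb.
ΣF_x = 0: no horizontal applied forces, so C_x = 0.

C_x = 0, C_y = 863.5 lb, D_y = 2954 lb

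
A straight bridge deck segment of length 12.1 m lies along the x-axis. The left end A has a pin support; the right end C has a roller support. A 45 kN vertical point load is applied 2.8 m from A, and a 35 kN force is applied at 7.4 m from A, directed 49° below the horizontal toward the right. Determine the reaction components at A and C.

Moments about A: C_y·12.1 − 45·2.8 − 35·sin49°·7.4 = 0 → C_y = 321.47/12.1 = 26.5678 ≈ 26.57 kN.
ΣF_y = 0: A_y + 26.5678 − 45 − 35·sin49° = 0 → A_y = 44.85 kN.
ΣF_x = 0: A_x + 35·cos49° = 0 → A_x = -22.96 kN.

A_x = -22.96 kN, A_y = 44.85 kN, C_y = 26.57 kN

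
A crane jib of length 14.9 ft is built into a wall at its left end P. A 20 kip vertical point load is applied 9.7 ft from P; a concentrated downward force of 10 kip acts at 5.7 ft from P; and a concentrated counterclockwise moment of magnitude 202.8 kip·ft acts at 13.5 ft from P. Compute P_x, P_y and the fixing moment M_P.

P_x = 0, P_y = 30.00 kip, M_P = 48.20 kip·ft

ΣF_x = 0: P_x = 0.
ΣF_y = 0: P_y − 20 − 10 = 0 → P_y = 30.00 kip.
ΣM about P: M_P − 20·9.7 − 10·5.7 + 202.8 = 0 → M_P = 48.20 kip·ft.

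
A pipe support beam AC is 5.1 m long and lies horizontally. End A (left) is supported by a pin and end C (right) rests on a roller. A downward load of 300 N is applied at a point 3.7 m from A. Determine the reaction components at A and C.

Moments about A: C_y·5.1 − 300·3.7 = 0 → C_y = 1110/5.1 = 217.647 ≈ 217.6 N.
ΣF_y = 0: A_y + 217.647 − 300 = 0 → A_y = 82.35 N.
ΣF_x = 0: no horizontal applied forces, so A_x = 0.

A_x = 0, A_y = 82.35 N, C_y = 217.6 N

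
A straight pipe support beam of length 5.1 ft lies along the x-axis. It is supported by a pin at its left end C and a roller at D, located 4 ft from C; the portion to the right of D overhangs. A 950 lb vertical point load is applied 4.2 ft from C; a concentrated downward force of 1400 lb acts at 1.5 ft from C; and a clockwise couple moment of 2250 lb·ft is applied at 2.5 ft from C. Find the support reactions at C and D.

C_x = 0, C_y = 265.0 lb, D_y = 2085 lb

ΣM about C: D_y·4 − 950·4.2 − 1400·1.5 − 2250 = 0 → D_y = 8340/4 = 2085 lb.
ΣF_y = 0: C_y + 2085 − 950 − 1400 = 0 → C_y = 265.0 lb.
ΣF_x = 0: no horizontal applied forces, so C_x = 0.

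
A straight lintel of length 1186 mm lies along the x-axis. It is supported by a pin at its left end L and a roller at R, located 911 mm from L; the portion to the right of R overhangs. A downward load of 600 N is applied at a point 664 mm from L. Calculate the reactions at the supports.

Moments about L: R_y·911 − 600·664 = 0 → R_y = 398400/911 = 437.322 ≈ 437.3 N.
ΣF_y = 0: L_y + 437.322 − 600 = 0 → L_y = 162.7 N.
ΣF_x = 0: no horizontal applied forces, so L_x = 0.

L_x = 0, L_y = 162.7 N, R_y = 437.3 N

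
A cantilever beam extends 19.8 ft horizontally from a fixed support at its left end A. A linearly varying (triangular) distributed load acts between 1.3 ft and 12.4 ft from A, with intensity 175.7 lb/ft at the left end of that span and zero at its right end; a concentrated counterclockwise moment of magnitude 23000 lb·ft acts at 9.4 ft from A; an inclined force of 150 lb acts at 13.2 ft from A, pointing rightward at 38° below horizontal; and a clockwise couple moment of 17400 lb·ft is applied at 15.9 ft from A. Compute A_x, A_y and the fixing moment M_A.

A_x = -118.2 lb, A_y = 1067 lb, M_A = 494.7 lb·ft

Resultant of the triangular load: ½ × 175.7 × 11.1 = 975.135 lb, acting at 5 ft from A (one-third of the span from the peak).
ΣF_x = 0: A_x + 150·cos38° = 0 → A_x = -118.2 lb.
ΣF_y = 0: A_y − ½·175.7·11.1 − 150·sin38° = 0 → A_y = 1067 lb.
ΣM about A: M_A − (½·175.7·11.1)·5 + 23000 − 150·sin38°·13.2 − 17400 = 0 → M_A = 494.7 lb·ft.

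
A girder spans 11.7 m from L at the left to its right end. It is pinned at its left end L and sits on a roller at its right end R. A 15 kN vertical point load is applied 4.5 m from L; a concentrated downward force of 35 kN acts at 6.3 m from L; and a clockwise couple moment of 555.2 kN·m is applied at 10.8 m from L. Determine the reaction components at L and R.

Moments about L: R_y·11.7 − 15·4.5 − 35·6.3 − 555.2 = 0 → R_y = 843.2/11.7 = 72.0684 ≈ 72.07 kN.
ΣF_y = 0: L_y + 72.0684 − 15 − 35 = 0 → L_y = -22.07 kN.
ΣF_x = 0: no horizontal applied forces, so L_x = 0.

L_x = 0, L_y = -22.07 kN, R_y = 72.07 kN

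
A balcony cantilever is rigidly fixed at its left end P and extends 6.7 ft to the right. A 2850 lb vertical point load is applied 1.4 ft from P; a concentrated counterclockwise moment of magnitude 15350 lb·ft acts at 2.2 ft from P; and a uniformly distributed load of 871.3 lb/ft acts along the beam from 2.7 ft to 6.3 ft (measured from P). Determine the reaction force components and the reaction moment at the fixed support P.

Resultant of the distributed load: 871.3 × 3.6 = 3136.68 lb at 4.5 ft from P.
ΣF_x = 0: P_x = 0.
ΣF_y = 0: P_y − 2850 − 871.3·3.6 = 0 → P_y = 5987 lb.
ΣM about P: M_P − 2850·1.4 + 15350 − (871.3·3.6)·4.5 = 0 → M_P = 2755 lb·ft.

P_x = 0, P_y = 5987 lb, M_P = 2755 lb·ft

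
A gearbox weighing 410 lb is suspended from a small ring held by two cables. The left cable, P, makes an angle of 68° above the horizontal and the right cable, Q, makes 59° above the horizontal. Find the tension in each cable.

T_P = 264.4 lb, T_Q = 192.3 lb

ΣF_x = 0: −T_P·cos68° + T_Q·cos59° = 0 → T_Q = 0.727338·T_P.
ΣF_y = 0: T_P·sin68° + T_Q·sin59° = 410.
Substitute: T_P·(0.927184 + 0.727338·0.857167) = 410 → T_P = 264.408 ≈ 264.4 lb.
Then T_Q = 0.727338 × 264.408 = 192.3 lb.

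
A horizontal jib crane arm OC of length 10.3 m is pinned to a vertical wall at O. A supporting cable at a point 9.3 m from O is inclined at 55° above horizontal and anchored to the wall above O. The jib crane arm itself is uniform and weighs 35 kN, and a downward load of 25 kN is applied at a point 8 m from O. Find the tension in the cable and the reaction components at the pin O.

T = 49.91 kN, O_x = 28.63 kN, O_y = 19.11 kN

ΣM about O: T·sin55°·9.3 − 35·5.15 − 25·8 = 0 → T = 380.25/(9.3·0.819152) = 49.9139 ≈ 49.91 kN.
ΣF_x = 0: O_x − T·cos55° = 0 → O_x = 49.9139 × 0.573576 = 28.63 kN.
ΣF_y = 0: O_y + T·sin55° − 35 − 25 = 0 → O_y = 60 − 49.9139 × 0.819152 = 19.11 kN.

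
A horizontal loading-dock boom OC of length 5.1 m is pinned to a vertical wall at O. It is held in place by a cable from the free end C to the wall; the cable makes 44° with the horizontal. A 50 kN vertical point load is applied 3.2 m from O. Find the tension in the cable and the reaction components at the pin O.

T = 45.16 kN, O_x = 32.49 kN, O_y = 18.63 kN

ΣM about O: T·sin44°·5.1 − 50·3.2 = 0 → T = 160/(5.1·0.694658) = 45.1626 ≈ 45.16 kN.
ΣF_x = 0: O_x − T·cos44° = 0 → O_x = 45.1626 × 0.71934 = 32.49 kN.
ΣF_y = 0: O_y + T·sin44° − 50 = 0 → O_y = 50 − 45.1626 × 0.694658 = 18.63 kN.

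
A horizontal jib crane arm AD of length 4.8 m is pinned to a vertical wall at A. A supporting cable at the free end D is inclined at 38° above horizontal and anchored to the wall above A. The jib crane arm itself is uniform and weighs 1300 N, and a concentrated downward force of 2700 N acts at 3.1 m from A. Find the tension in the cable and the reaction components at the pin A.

ΣM about A: T·sin38°·4.8 − 1300·2.4 − 2700·3.1 = 0 → T = 11490/(4.8·0.615661) = 3888.1 ≈ 3888 N.
ΣF_x = 0: A_x − T·cos38° = 0 → A_x = 3888.1 × 0.788011 = 3064 N.
ΣF_y = 0: A_y + T·sin38° − 1300 − 2700 = 0 → A_y = 4000 − 3888.1 × 0.615661 = 1606 N.

T = 3888 N, A_x = 3064 N, A_y = 1606 N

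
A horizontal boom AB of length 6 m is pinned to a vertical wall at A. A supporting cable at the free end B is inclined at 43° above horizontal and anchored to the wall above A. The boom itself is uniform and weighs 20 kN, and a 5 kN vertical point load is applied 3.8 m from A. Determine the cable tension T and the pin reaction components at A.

ΣM about A: T·sin43°·6 − 20·3 − 5·3.8 = 0 → T = 79/(6·0.681998) = 19.306 ≈ 19.31 kN.
ΣF_x = 0: A_x − T·cos43° = 0 → A_x = 19.306 × 0.731354 = 14.12 kN.
ΣF_y = 0: A_y + T·sin43° − 20 − 5 = 0 → A_y = 25 − 19.306 × 0.681998 = 11.83 kN.

T = 19.31 kN, A_x = 14.12 kN, A_y = 11.83 kN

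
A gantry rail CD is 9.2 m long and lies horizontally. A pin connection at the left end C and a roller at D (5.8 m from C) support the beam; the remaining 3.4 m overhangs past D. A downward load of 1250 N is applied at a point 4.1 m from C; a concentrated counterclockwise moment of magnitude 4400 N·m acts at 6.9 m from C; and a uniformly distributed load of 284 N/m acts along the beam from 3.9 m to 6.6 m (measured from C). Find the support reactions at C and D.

C_x = 0, C_y = 1198 N, D_y = 819.1 N

Resultant of the distributed load: 284 × 2.7 = 766.8 N at 5.25 m from C.
Taking moments about C: D_y·5.8 − 1250·4.1 + 4400 − (284·2.7)·5.25 = 0 → D_y = 4750.7/5.8 = 819.086 ≈ 819.1 N.
ΣF_y = 0: C_y + 819.086 − 1250 − 284·2.7 = 0 → C_y = 1198 N.
ΣF_x = 0: no horizontal applied forces, so C_x = 0.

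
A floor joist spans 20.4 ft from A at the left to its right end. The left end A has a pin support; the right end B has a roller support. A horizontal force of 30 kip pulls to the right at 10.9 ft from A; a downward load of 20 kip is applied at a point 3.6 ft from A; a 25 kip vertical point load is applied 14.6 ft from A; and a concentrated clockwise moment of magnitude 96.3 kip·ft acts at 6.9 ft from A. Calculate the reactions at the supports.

A_x = -30.00 kip, A_y = 18.86 kip, B_y = 26.14 kip

Taking moments about A: B_y·20.4 − 20·3.6 − 25·14.6 − 96.3 = 0 → B_y = 533.3/20.4 = 26.1422 ≈ 26.14 kip.
ΣF_y = 0: A_y + 26.1422 − 20 − 25 = 0 → A_y = 18.86 kip.
ΣF_x = 0: A_x + 30 = 0 → A_x = -30.00 kip.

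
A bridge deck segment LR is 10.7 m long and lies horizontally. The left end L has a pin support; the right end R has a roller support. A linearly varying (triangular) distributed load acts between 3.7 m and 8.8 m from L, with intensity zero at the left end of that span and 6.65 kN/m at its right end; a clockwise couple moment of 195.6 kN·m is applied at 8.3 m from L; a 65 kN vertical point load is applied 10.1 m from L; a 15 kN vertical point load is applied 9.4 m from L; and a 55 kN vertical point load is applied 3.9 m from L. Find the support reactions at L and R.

L_x = 0, L_y = 27.85 kN, R_y = 124.1 kN

Resultant of the triangular load: ½ × 6.65 × 5.1 = 16.9575 kN, acting at 7.1 m from L (one-third of the span from the peak).
ΣM about L: R_y·10.7 − (½·6.65·5.1)·7.1 − 195.6 − 65·10.1 − 15·9.4 − 55·3.9 = 0 → R_y = 1327.99825/10.7 = 124.112 ≈ 124.1 kN.
ΣF_y = 0: L_y + 124.112 − ½·6.65·5.1 − 65 − 15 − 55 = 0 → L_y = 27.85 kN.
ΣF_x = 0: no horizontal applied forces, so L_x = 0.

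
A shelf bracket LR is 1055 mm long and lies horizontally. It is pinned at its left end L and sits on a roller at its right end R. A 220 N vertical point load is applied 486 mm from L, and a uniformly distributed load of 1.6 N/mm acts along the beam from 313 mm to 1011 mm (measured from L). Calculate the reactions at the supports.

L_x = 0, L_y = 534.7 N, R_y = 802.1 N

Resultant of the distributed load: 1.6 × 698 = 1116.8 N at 662 mm from L.
Taking moments about L: R_y·1055 − 220·486 − (1.6·698)·662 = 0 → R_y = 846241.6/1055 = 802.125 ≈ 802.1 N.
ΣF_y = 0: L_y + 802.125 − 220 − 1.6·698 = 0 → L_y = 534.7 N.
ΣF_x = 0: no horizontal applied forces, so L_x = 0.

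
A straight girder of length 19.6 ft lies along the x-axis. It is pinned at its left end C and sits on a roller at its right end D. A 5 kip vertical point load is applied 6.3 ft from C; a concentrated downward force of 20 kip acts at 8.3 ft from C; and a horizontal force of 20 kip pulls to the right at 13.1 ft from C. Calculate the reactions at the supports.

Moments about C: D_y·19.6 − 5·6.3 − 20·8.3 = 0 → D_y = 197.5/19.6 = 10.0765 ≈ 10.08 kip.
ΣF_y = 0: C_y + 10.0765 − 5 − 20 = 0 → C_y = 14.92 kip.
ΣF_x = 0: C_x + 20 = 0 → C_x = -20.00 kip.

C_x = -20.00 kip, C_y = 14.92 kip, D_y = 10.08 kip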